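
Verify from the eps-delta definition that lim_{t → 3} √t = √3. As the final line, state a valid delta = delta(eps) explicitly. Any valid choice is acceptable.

delta = min(3, √3·eps)

Let eps > 0. We want delta > 0 such that 0 < |t − 3| < delta implies |√t − √3| < eps.
Multiplying by the conjugate, |√t − √3| = |t − 3|/(√t + √3).
Restrict delta ≤ 3 so that |t − 3| < 3 forces t > 0, and then √t + √3 > √3.
Hence |√t − √3| < |t − 3|/√3, which is < eps once |t − 3| < √3·eps.
Take delta = min(3, √3·eps). If 0 < |t − 3| < delta then t > 0 and |√t − √3| < |t − 3|/√3 < eps.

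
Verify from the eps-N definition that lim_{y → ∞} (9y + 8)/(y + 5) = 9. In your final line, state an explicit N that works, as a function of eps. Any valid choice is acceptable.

N = 37/eps

Let eps > 0. We seek N > 0 such that y > N implies |(9y + 8)/(y + 5) − 9| < eps.
(9y + 8)/(y + 5) − 9 = ((9y + 8) − 9(y + 5)) / ((y + 5)) = -37/((y + 5)).
For y > 0 we have y + 5 > y, so |(9y + 8)/(y + 5) − 9| = 37/((y + 5)) < 37/(y) = 37/y.
Thus |(9y + 8)/(y + 5) − 9| < eps whenever y > 37/eps.
Take N = 37/eps. If y > N then |(9y + 8)/(y + 5) − 9| < 37/y < eps.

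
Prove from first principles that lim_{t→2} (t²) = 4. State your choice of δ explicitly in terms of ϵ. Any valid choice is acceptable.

δ = min(2, ϵ/6)

Let ϵ > 0 be given. We seek δ > 0 with 0 < |t − 2| < δ ⇒ |t² − 4| < ϵ.
Factor: t² − 4 = (t − 2)(t + 2), so |t² − 4| = |t − 2|·|t + 2|.
Restrict δ ≤ 2. Then |t − 2| < 2 gives |t| < 4, so by the triangle inequality |t + 2| ≤ 4 + 2 = 6.
Hence |t² − 4| ≤ 6|t − 2|, which is < ϵ once |t − 2| < ϵ/6.
Take δ = min(2, ϵ/6). If 0 < |t − 2| < δ then both bounds hold and |t² − 4| ≤ 6|t − 2| < 6·(ϵ/6) = ϵ.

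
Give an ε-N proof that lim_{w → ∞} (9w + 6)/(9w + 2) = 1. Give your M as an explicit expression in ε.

M = (4/9)/ε

Let ε > 0. We seek M > 0 such that w > M implies |(9w + 6)/(9w + 2) − 1| < ε.
(9w + 6)/(9w + 2) − 1 = (9(9w + 6) − 9(9w + 2)) / (9(9w + 2)) = 36/(9(9w + 2)).
For w > 0 we have 9w + 2 > 9w, so |(9w + 6)/(9w + 2) − 1| = 36/(9(9w + 2)) < 36/(9·9w) = (4/9)/w.
Thus |(9w + 6)/(9w + 2) − 1| < ε whenever w > (4/9)/ε.
Take M = (4/9)/ε. If w > M then |(9w + 6)/(9w + 2) − 1| < (4/9)/w < ε.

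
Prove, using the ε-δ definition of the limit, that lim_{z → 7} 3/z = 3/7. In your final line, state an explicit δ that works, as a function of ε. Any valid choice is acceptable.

δ = min(7/2, (49/6)ε)

Suppose ε > 0. We seek δ > 0 such that 0 < |z − 7| < δ implies |3/z − (3/7)| < ε.
|3/z − (3/7)| = 3·|7 − z|/(7·|z|) = 3|z − 7|/(7|z|).
Require δ ≤ 7/2 so that |z| > 7 − 7/2 = 7/2, hence 7|z| > 49/2.
Then |3/z − (3/7)| < 3|z − 7|/(49/2), which is < ε when |z − 7| < (49/6)ε.
Take δ = min(7/2, (49/6)ε). Then 0 < |z − 7| < δ gives both |z − 7| < 7/2 and |z − 7| < (49/6)ε, so |3/z − (3/7)| < ε.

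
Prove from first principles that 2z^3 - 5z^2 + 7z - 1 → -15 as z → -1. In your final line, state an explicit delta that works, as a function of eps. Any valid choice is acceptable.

delta = min(1, eps/36)

Let eps > 0 be given. We want delta > 0 such that 0 < |z + 1| < delta implies |(2z^3 - 5z^2 + 7z - 1) + 15| < eps.
(2z^3 - 5z^2 + 7z - 1) + 15 = 2z^3 - 5z^2 + 7z + 14 = (z + 1)(2z^2 - 7z + 14).
So |(2z^3 - 5z^2 + 7z - 1) + 15| = |z + 1|·|2z^2 - 7z + 14|.
Assume first that |z + 1| < 1, so |z| < 2. Then |2z^2 - 7z + 14| ≤ 2·2^2 + 7·2 + 14 = 36.
Hence |(2z^3 - 5z^2 + 7z - 1) + 15| ≤ 36|z + 1| < eps provided |z + 1| < eps/36.
Take delta = min(1, eps/36). Then 0 < |z + 1| < delta gives both |z + 1| < 1 and |z + 1| < eps/36, so |(2z^3 - 5z^2 + 7z - 1) + 15| < eps.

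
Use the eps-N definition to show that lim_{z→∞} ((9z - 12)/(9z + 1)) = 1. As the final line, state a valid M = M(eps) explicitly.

Let eps > 0 be given. We seek M > 0 such that z > M implies |(9z - 12)/(9z + 1) − 1| < eps.
(9z - 12)/(9z + 1) − 1 = (9(9z - 12) − 9(9z + 1)) / (9(9z + 1)) = -117/(9(9z + 1)).
For z > 0 we have 9z + 1 > 9z, so |(9z - 12)/(9z + 1) − 1| = 117/(9(9z + 1)) < 117/(9·9z) = (13/9)/z.
Thus |(9z - 12)/(9z + 1) − 1| < eps whenever z > (13/9)/eps.
Take M = (13/9)/eps. If z > M then |(9z - 12)/(9z + 1) − 1| < (13/9)/z < eps.

M = (13/9)/eps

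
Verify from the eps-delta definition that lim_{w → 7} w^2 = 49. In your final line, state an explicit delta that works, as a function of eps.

Let eps > 0. We seek delta > 0 with 0 < |w − 7| < delta ⇒ |w^2 − 49| < eps.
Factor: w^2 − 49 = (w − 7)(w + 7), so |w^2 − 49| = |w − 7|·|w + 7|.
Restrict delta ≤ 1. Then |w − 7| < 1 gives |w| < 8, so by the triangle inequality |w + 7| ≤ 8 + 7 = 15.
Hence |w^2 − 49| ≤ 15|w − 7|, which is < eps once |w − 7| < eps/15.
Take delta = min(1, eps/15). If 0 < |w − 7| < delta then both bounds hold and |w^2 − 49| ≤ 15|w − 7| < 15·(eps/15) = eps.

delta = min(1, eps/15)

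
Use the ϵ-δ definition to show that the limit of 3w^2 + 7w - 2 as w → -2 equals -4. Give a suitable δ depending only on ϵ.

δ = min(1, ϵ/10)

Let ϵ > 0. We want δ > 0 such that 0 < |w + 2| < δ implies |(3w^2 + 7w - 2) + 4| < ϵ.
(3w^2 + 7w - 2) + 4 = 3w^2 + 7w + 2 = (w + 2)(3w + 1).
So |(3w^2 + 7w - 2) + 4| = |w + 2|·|3w + 1|.
Assume first that |w + 2| < 1, so |w| < 3. Then |3w + 1| ≤ 3·3 + 1 = 10.
Hence |(3w^2 + 7w - 2) + 4| ≤ 10|w + 2| < ϵ provided |w + 2| < ϵ/10.
Choosing δ = min(1, ϵ/10) ensures both conditions, hence |(3w^2 + 7w - 2) + 4| < ϵ.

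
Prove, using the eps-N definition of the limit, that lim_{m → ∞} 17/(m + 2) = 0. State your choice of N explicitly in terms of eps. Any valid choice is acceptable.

N = 17/eps

Suppose eps > 0. For m ≥ 1, |17/(m + 2) − 0| = 17/(m + 2) ≤ 17/m.
We need 17/m < eps, i.e. m > 17/eps.
Take N = 17/eps. If m > N then |17/(m + 2)| ≤ 17/m < eps.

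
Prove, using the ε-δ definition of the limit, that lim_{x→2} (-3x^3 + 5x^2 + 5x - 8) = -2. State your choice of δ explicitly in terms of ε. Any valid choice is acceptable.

δ = min(1, ε/33)

Let ε > 0. We want δ > 0 such that 0 < |x − 2| < δ implies |(-3x^3 + 5x^2 + 5x - 8) + 2| < ε.
(-3x^3 + 5x^2 + 5x - 8) + 2 = -3x^3 + 5x^2 + 5x - 6 = (x − 2)(-3x^2 - x + 3).
So |(-3x^3 + 5x^2 + 5x - 8) + 2| = |x − 2|·|-3x^2 - x + 3|.
Assume first that |x − 2| < 1, so |x| < 3. Then |-3x^2 - x + 3| ≤ 3·3^2 + 3 + 3 = 33.
Hence |(-3x^3 + 5x^2 + 5x - 8) + 2| ≤ 33|x − 2| < ε provided |x − 2| < ε/33.
Take δ = min(1, ε/33). Then 0 < |x − 2| < δ gives both |x − 2| < 1 and |x − 2| < ε/33, so |(-3x^3 + 5x^2 + 5x - 8) + 2| < ε.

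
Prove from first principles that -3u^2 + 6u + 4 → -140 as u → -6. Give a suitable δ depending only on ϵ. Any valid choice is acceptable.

Let ϵ > 0. We want δ > 0 such that 0 < |u + 6| < δ implies |(-3u^2 + 6u + 4) + 140| < ϵ.
(-3u^2 + 6u + 4) + 140 = -3u^2 + 6u + 144 = (u + 6)(-3u + 24).
So |(-3u^2 + 6u + 4) + 140| = |u + 6|·|-3u + 24|.
Require δ ≤ 1. Then |u + 6| < 1 gives |u| < 7, and by the triangle inequality |-3u + 24| ≤ 3·7 + 24 = 45.
Hence |(-3u^2 + 6u + 4) + 140| ≤ 45|u + 6| < ϵ provided |u + 6| < ϵ/45.
Take δ = min(1, ϵ/45). Then 0 < |u + 6| < δ gives both |u + 6| < 1 and |u + 6| < ϵ/45, so |(-3u^2 + 6u + 4) + 140| < ϵ.

δ = min(1, ϵ/45)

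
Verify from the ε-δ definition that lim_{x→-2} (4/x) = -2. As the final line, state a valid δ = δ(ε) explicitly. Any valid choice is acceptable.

Let ε > 0 be given. We seek δ > 0 such that 0 < |x + 2| < δ implies |4/x + 2| < ε.
|4/x + 2| = 4·|-2 − x|/(2·|x|) = 4|x + 2|/(2|x|).
Restrict δ ≤ 1. Then |x + 2| < 1 gives |x| > 1, so 2|x| > 2.
Then |4/x + 2| < 4|x + 2|/2, which is < ε when |x + 2| < (1/2)ε.
Take δ = min(1, (1/2)ε). Then 0 < |x + 2| < δ gives both |x + 2| < 1 and |x + 2| < (1/2)ε, so |4/x + 2| < ε.

δ = min(1, (1/2)ε)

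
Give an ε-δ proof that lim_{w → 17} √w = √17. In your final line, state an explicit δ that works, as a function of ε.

δ = min(17, √17·ε)

Suppose ε > 0. We want δ > 0 such that 0 < |w − 17| < δ implies |√w − √17| < ε.
Rationalise: √w − √17 = (w − 17)/(√w + √17), so |√w − √17| = |w − 17|/(√w + √17).
Restrict δ ≤ 17 so that |w − 17| < 17 forces w > 0, and then √w + √17 > √17.
Hence |√w − √17| < |w − 17|/√17, which is < ε once |w − 17| < √17·ε.
Take δ = min(17, √17·ε). If 0 < |w − 17| < δ then w > 0 and |√w − √17| < |w − 17|/√17 < ε.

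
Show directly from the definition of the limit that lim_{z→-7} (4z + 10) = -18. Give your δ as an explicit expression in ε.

δ = ε/4

Let ε > 0. We need δ > 0 so that 0 < |z + 7| < δ implies |(4z + 10) + 18| < ε.
Since (4z + 10) + 18 = 4(z + 7), we have |(4z + 10) + 18| = 4|z + 7|.
Thus it suffices that |z + 7| < ε/4.
Take δ = ε/4. If 0 < |z + 7| < δ then |(4z + 10) + 18| = 4|z + 7| < 4·(ε/4) = ε.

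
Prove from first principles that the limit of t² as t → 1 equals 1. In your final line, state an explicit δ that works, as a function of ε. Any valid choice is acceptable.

δ = min(1, ε/3)

Suppose ε > 0. We seek δ > 0 with 0 < |t − 1| < δ ⇒ |t² − 1| < ε.
Factor: t² − 1 = (t − 1)(t + 1), so |t² − 1| = |t − 1|·|t + 1|.
Impose δ ≤ 1 so that |t| < 2; then |t + 1| ≤ 3.
Hence |t² − 1| ≤ 3|t − 1|, which is < ε once |t − 1| < ε/3.
Take δ = min(1, ε/3). If 0 < |t − 1| < δ then both bounds hold and |t² − 1| ≤ 3|t − 1| < 3·(ε/3) = ε.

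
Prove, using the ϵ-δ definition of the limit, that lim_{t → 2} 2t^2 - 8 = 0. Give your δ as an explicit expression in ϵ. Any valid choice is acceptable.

Fix ϵ > 0. We want δ > 0 such that 0 < |t − 2| < δ implies |(2t^2 - 8)| < ϵ.
(2t^2 - 8) = 2t^2 - 8 = (t − 2)(2t + 4).
So |(2t^2 - 8)| = |t − 2|·|2t + 4|.
Assume first that |t − 2| < 2, so |t| < 4. Then |2t + 4| ≤ 2·4 + 4 = 12.
Hence |(2t^2 - 8)| ≤ 12|t − 2| < ϵ provided |t − 2| < ϵ/12.
Choosing δ = min(2, ϵ/12) ensures both conditions, hence |(2t^2 - 8)| < ϵ.

δ = min(2, ϵ/12)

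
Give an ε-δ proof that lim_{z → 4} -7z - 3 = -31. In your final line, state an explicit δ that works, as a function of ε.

δ = ε/7

Fix ε > 0. We need δ > 0 so that 0 < |z − 4| < δ implies |(-7z - 3) + 31| < ε.
|(-7z - 3) + 31| = |-7z + 28| = 7|z − 4|.
Thus it suffices that |z − 4| < ε/7.
Choosing δ = ε/7 gives |(-7z - 3) + 31| = 7|z − 4| < ε whenever |z − 4| < δ.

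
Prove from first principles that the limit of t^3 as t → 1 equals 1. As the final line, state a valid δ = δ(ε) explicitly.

Suppose ε > 0. We seek δ > 0 with 0 < |t − 1| < δ ⇒ |t^3 − 1| < ε.
Factor: t^3 − 1 = (t − 1)(t^2 + t + 1), so |t^3 − 1| = |t − 1|·|t^2 + t + 1|.
Impose δ ≤ 2 so that |t| < 3; then |t^2 + t + 1| ≤ 13.
Hence |t^3 − 1| ≤ 13|t − 1|, which is < ε once |t − 1| < ε/13.
Take δ = min(2, ε/13). If 0 < |t − 1| < δ then both bounds hold and |t^3 − 1| ≤ 13|t − 1| < 13·(ε/13) = ε.

δ = min(2, ε/13)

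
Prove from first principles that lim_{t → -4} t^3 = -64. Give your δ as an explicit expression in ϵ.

δ = min(2, ϵ/76)

Fix ϵ > 0. We seek δ > 0 with 0 < |t + 4| < δ ⇒ |t^3 + 64| < ϵ.
Factor: t^3 + 64 = (t + 4)(t^2 - 4t + 16), so |t^3 + 64| = |t + 4|·|t^2 - 4t + 16|.
Impose δ ≤ 2 so that |t| < 6; then |t^2 - 4t + 16| ≤ 76.
Hence |t^3 + 64| ≤ 76|t + 4|, which is < ϵ once |t + 4| < ϵ/76.
Take δ = min(2, ϵ/76). If 0 < |t + 4| < δ then both bounds hold and |t^3 + 64| ≤ 76|t + 4| < 76·(ϵ/76) = ϵ.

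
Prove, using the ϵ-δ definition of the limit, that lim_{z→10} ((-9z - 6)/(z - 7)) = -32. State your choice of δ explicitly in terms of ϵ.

δ = min(3/2, (3/46)ϵ)

Let ϵ > 0 be given. We want δ > 0 with 0 < |z − 10| < δ ⇒ |(-9z - 6)/(z - 7) + 32| < ϵ.
Combining over a common denominator, (-9z - 6)/(z - 7) + 32 = [(-9z - 6)·3 − (-96)·(z - 7)] / [3·(z - 7)] = 69(z − 10) / (3(z - 7)).
So |(-9z - 6)/(z - 7) + 32| = 69|z − 10| / (3·|z − 7|).
Require δ ≤ 3/2, so |z − 7| ≥ |3| − |z − 10| > 3 − 3/2 = 3/2.
Hence |(-9z - 6)/(z - 7) + 32| < 69|z − 10|/(3·(3/2)) = (46/3)|z − 10|, which is < ϵ once |z − 10| < (3/46)ϵ.
Take δ = min(3/2, (3/46)ϵ). Then 0 < |z − 10| < δ forces both bounds, so |(-9z - 6)/(z - 7) + 32| < ϵ.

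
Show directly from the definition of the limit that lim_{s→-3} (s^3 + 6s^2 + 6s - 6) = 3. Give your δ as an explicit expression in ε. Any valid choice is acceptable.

Fix ε > 0. We want δ > 0 such that 0 < |s + 3| < δ implies |(s^3 + 6s^2 + 6s - 6) − 3| < ε.
(s^3 + 6s^2 + 6s - 6) − 3 = s^3 + 6s^2 + 6s - 9 = (s + 3)(s^2 + 3s - 3).
So |(s^3 + 6s^2 + 6s - 6) − 3| = |s + 3|·|s^2 + 3s - 3|.
Require δ ≤ 1. Then |s + 3| < 1 gives |s| < 4, and by the triangle inequality |s^2 + 3s - 3| ≤ 4^2 + 3·4 + 3 = 31.
Hence |(s^3 + 6s^2 + 6s - 6) − 3| ≤ 31|s + 3| < ε provided |s + 3| < ε/31.
Choosing δ = min(1, ε/31) ensures both conditions, hence |(s^3 + 6s^2 + 6s - 6) − 3| < ε.

δ = min(1, ε/31)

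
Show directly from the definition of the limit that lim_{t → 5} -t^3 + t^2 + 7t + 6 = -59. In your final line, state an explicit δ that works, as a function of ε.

Fix ε > 0. We want δ > 0 such that 0 < |t − 5| < δ implies |(-t^3 + t^2 + 7t + 6) + 59| < ε.
(-t^3 + t^2 + 7t + 6) + 59 = -t^3 + t^2 + 7t + 65 = (t − 5)(-t^2 - 4t - 13).
So |(-t^3 + t^2 + 7t + 6) + 59| = |t − 5|·|-t^2 - 4t - 13|.
Assume first that |t − 5| < 1, so |t| < 6. Then |-t^2 - 4t - 13| ≤ 6^2 + 4·6 + 13 = 73.
Hence |(-t^3 + t^2 + 7t + 6) + 59| ≤ 73|t − 5| < ε provided |t − 5| < ε/73.
Take δ = min(1, ε/73). Then 0 < |t − 5| < δ gives both |t − 5| < 1 and |t − 5| < ε/73, so |(-t^3 + t^2 + 7t + 6) + 59| < ε.

δ = min(1, ε/73)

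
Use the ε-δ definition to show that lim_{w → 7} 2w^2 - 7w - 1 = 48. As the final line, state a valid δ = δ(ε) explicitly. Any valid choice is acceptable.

δ = min(1, ε/23)

Let ε > 0 be given. We want δ > 0 such that 0 < |w − 7| < δ implies |(2w^2 - 7w - 1) − 48| < ε.
(2w^2 - 7w - 1) − 48 = 2w^2 - 7w - 49 = (w − 7)(2w + 7).
So |(2w^2 - 7w - 1) − 48| = |w − 7|·|2w + 7|.
Assume first that |w − 7| < 1, so |w| < 8. Then |2w + 7| ≤ 2·8 + 7 = 23.
Hence |(2w^2 - 7w - 1) − 48| ≤ 23|w − 7| < ε provided |w − 7| < ε/23.
Take δ = min(1, ε/23). Then 0 < |w − 7| < δ gives both |w − 7| < 1 and |w − 7| < ε/23, so |(2w^2 - 7w - 1) − 48| < ε.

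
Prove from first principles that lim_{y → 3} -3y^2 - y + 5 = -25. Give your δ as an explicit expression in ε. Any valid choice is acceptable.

Let ε > 0. We want δ > 0 such that 0 < |y − 3| < δ implies |(-3y^2 - y + 5) + 25| < ε.
(-3y^2 - y + 5) + 25 = -3y^2 - y + 30 = (y − 3)(-3y - 10).
So |(-3y^2 - y + 5) + 25| = |y − 3|·|-3y - 10|.
Assume first that |y − 3| < 1, so |y| < 4. Then |-3y - 10| ≤ 3·4 + 10 = 22.
Hence |(-3y^2 - y + 5) + 25| ≤ 22|y − 3| < ε provided |y − 3| < ε/22.
Take δ = min(1, ε/22). Then 0 < |y − 3| < δ gives both |y − 3| < 1 and |y − 3| < ε/22, so |(-3y^2 - y + 5) + 25| < ε.

δ = min(1, ε/22)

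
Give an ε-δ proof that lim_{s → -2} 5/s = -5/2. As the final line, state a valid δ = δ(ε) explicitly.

Suppose ε > 0. We seek δ > 0 such that 0 < |s + 2| < δ implies |5/s + 5/2| < ε.
|5/s + 5/2| = 5·|-2 − s|/(2·|s|) = 5|s + 2|/(2|s|).
Require δ ≤ 1 so that |s| > 2 − 1 = 1, hence 2|s| > 2.
Then |5/s + 5/2| < 5|s + 2|/2, which is < ε when |s + 2| < (2/5)ε.
Take δ = min(1, (2/5)ε). Then 0 < |s + 2| < δ gives both |s + 2| < 1 and |s + 2| < (2/5)ε, so |5/s + 5/2| < ε.

δ = min(1, (2/5)ε)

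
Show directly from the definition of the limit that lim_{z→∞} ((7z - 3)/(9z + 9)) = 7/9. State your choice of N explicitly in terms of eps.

Let eps > 0 be given. We seek N > 0 such that z > N implies |(7z - 3)/(9z + 9) − (7/9)| < eps.
(7z - 3)/(9z + 9) − (7/9) = (9(7z - 3) − 7(9z + 9)) / (9(9z + 9)) = -90/(9(9z + 9)).
For z > 0 we have 9z + 9 > 9z, so |(7z - 3)/(9z + 9) − (7/9)| = 90/(9(9z + 9)) < 90/(9·9z) = (10/9)/z.
Thus |(7z - 3)/(9z + 9) − (7/9)| < eps whenever z > (10/9)/eps.
Take N = (10/9)/eps. If z > N then |(7z - 3)/(9z + 9) − (7/9)| < (10/9)/z < eps.

N = (10/9)/eps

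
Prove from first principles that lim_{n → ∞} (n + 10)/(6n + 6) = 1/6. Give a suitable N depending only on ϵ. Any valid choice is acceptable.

Let ϵ > 0 be given. For n ≥ 1, |(n + 10)/(6n + 6) − (1/6)| = |54|/(6(6n + 6)) = 54/(6(6n + 6)).
Since 6n + 6 ≥ 6n for n ≥ 1, this is ≤ 54/(6·6n) = (3/2)/n.
So |(n + 10)/(6n + 6) − (1/6)| < ϵ whenever n > (3/2)/ϵ.
Take N = (3/2)/ϵ. If n > N then |(n + 10)/(6n + 6) − (1/6)| ≤ (3/2)/n < ϵ.

N = (3/2)/ϵ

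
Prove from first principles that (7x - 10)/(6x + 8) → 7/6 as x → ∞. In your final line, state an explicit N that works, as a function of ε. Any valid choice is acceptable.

Let ε > 0. We seek N > 0 such that x > N implies |(7x - 10)/(6x + 8) − (7/6)| < ε.
(7x - 10)/(6x + 8) − (7/6) = (6(7x - 10) − 7(6x + 8)) / (6(6x + 8)) = -116/(6(6x + 8)).
For x > 0 we have 6x + 8 > 6x, so |(7x - 10)/(6x + 8) − (7/6)| = 116/(6(6x + 8)) < 116/(6·6x) = (29/9)/x.
Thus |(7x - 10)/(6x + 8) − (7/6)| < ε whenever x > (29/9)/ε.
Take N = (29/9)/ε. If x > N then |(7x - 10)/(6x + 8) − (7/6)| < (29/9)/x < ε.

N = (29/9)/ε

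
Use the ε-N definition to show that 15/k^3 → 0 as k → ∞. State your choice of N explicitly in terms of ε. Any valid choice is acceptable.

N = (15/ε)^{1/3}

Fix ε > 0. For k ≥ 1, |15/k^3 − 0| = 15/k^3.
15/k^3 < ε ⇔ k^3 > 15/ε ⇔ k > (15/ε)^{1/3}.
Take N = (15/ε)^{1/3}. Then k > N implies 15/k^3 < ε.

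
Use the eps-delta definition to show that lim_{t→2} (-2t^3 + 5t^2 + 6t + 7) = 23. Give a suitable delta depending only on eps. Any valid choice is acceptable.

Let eps > 0. We want delta > 0 such that 0 < |t − 2| < delta implies |(-2t^3 + 5t^2 + 6t + 7) − 23| < eps.
(-2t^3 + 5t^2 + 6t + 7) − 23 = -2t^3 + 5t^2 + 6t - 16 = (t − 2)(-2t^2 + t + 8).
So |(-2t^3 + 5t^2 + 6t + 7) − 23| = |t − 2|·|-2t^2 + t + 8|.
Require delta ≤ 2. Then |t − 2| < 2 gives |t| < 4, and by the triangle inequality |-2t^2 + t + 8| ≤ 2·4^2 + 4 + 8 = 44.
Hence |(-2t^3 + 5t^2 + 6t + 7) − 23| ≤ 44|t − 2| < eps provided |t − 2| < eps/44.
Take delta = min(2, eps/44). Then 0 < |t − 2| < delta gives both |t − 2| < 2 and |t − 2| < eps/44, so |(-2t^3 + 5t^2 + 6t + 7) − 23| < eps.

delta = min(2, eps/44)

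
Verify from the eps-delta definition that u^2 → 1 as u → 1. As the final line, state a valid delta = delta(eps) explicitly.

Fix eps > 0. We seek delta > 0 with 0 < |u − 1| < delta ⇒ |u^2 − 1| < eps.
Factor: u^2 − 1 = (u − 1)(u + 1), so |u^2 − 1| = |u − 1|·|u + 1|.
Restrict delta ≤ 1. Then |u − 1| < 1 gives |u| < 2, so by the triangle inequality |u + 1| ≤ 2 + 1 = 3.
Hence |u^2 − 1| ≤ 3|u − 1|, which is < eps once |u − 1| < eps/3.
Take delta = min(1, eps/3). If 0 < |u − 1| < delta then both bounds hold and |u^2 − 1| ≤ 3|u − 1| < 3·(eps/3) = eps.

delta = min(1, eps/3)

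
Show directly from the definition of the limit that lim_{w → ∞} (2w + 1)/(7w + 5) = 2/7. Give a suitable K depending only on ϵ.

Fix ϵ > 0. We seek K > 0 such that w > K implies |(2w + 1)/(7w + 5) − (2/7)| < ϵ.
(2w + 1)/(7w + 5) − (2/7) = (7(2w + 1) − 2(7w + 5)) / (7(7w + 5)) = -3/(7(7w + 5)).
For w > 0 we have 7w + 5 > 7w, so |(2w + 1)/(7w + 5) − (2/7)| = 3/(7(7w + 5)) < 3/(7·7w) = (3/49)/w.
Thus |(2w + 1)/(7w + 5) − (2/7)| < ϵ whenever w > (3/49)/ϵ.
Take K = (3/49)/ϵ. If w > K then |(2w + 1)/(7w + 5) − (2/7)| < (3/49)/w < ϵ.

K = (3/49)/ϵ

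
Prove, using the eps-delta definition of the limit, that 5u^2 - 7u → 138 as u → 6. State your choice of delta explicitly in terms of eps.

Let eps > 0 be given. We want delta > 0 such that 0 < |u − 6| < delta implies |(5u^2 - 7u) − 138| < eps.
(5u^2 - 7u) − 138 = 5u^2 - 7u - 138 = (u − 6)(5u + 23).
So |(5u^2 - 7u) − 138| = |u − 6|·|5u + 23|.
Assume first that |u − 6| < 1, so |u| < 7. Then |5u + 23| ≤ 5·7 + 23 = 58.
Hence |(5u^2 - 7u) − 138| ≤ 58|u − 6| < eps provided |u − 6| < eps/58.
Choosing delta = min(1, eps/58) ensures both conditions, hence |(5u^2 - 7u) − 138| < eps.

delta = min(1, eps/58)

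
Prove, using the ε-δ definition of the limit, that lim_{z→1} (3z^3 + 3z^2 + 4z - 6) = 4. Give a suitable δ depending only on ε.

δ = min(1, ε/34)

Fix ε > 0. We want δ > 0 such that 0 < |z − 1| < δ implies |(3z^3 + 3z^2 + 4z - 6) − 4| < ε.
(3z^3 + 3z^2 + 4z - 6) − 4 = 3z^3 + 3z^2 + 4z - 10 = (z − 1)(3z^2 + 6z + 10).
So |(3z^3 + 3z^2 + 4z - 6) − 4| = |z − 1|·|3z^2 + 6z + 10|.
Assume first that |z − 1| < 1, so |z| < 2. Then |3z^2 + 6z + 10| ≤ 3·2^2 + 6·2 + 10 = 34.
Hence |(3z^3 + 3z^2 + 4z - 6) − 4| ≤ 34|z − 1| < ε provided |z − 1| < ε/34.
Choosing δ = min(1, ε/34) ensures both conditions, hence |(3z^3 + 3z^2 + 4z - 6) − 4| < ε.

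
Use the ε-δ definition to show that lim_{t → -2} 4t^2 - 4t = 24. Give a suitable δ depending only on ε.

δ = min(1, ε/24)

Suppose ε > 0. We want δ > 0 such that 0 < |t + 2| < δ implies |(4t^2 - 4t) − 24| < ε.
(4t^2 - 4t) − 24 = 4t^2 - 4t - 24 = (t + 2)(4t - 12).
So |(4t^2 - 4t) − 24| = |t + 2|·|4t - 12|.
Assume first that |t + 2| < 1, so |t| < 3. Then |4t - 12| ≤ 4·3 + 12 = 24.
Hence |(4t^2 - 4t) − 24| ≤ 24|t + 2| < ε provided |t + 2| < ε/24.
Choosing δ = min(1, ε/24) ensures both conditions, hence |(4t^2 - 4t) − 24| < ε.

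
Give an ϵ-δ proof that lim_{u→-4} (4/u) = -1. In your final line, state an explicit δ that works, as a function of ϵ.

δ = min(2, 2ϵ)

Suppose ϵ > 0. We seek δ > 0 such that 0 < |u + 4| < δ implies |4/u + 1| < ϵ.
|4/u + 1| = 4·|-4 − u|/(4·|u|) = 4|u + 4|/(4|u|).
Restrict δ ≤ 2. Then |u + 4| < 2 gives |u| > 2, so 4|u| > 8.
Then |4/u + 1| < 4|u + 4|/8, which is < ϵ when |u + 4| < 2ϵ.
Take δ = min(2, 2ϵ). Then 0 < |u + 4| < δ gives both |u + 4| < 2 and |u + 4| < 2ϵ, so |4/u + 1| < ϵ.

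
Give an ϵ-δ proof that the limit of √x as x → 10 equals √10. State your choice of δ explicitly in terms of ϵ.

Let ϵ > 0. We want δ > 0 such that 0 < |x − 10| < δ implies |√x − √10| < ϵ.
Multiplying by the conjugate, |√x − √10| = |x − 10|/(√x + √10).
Restrict δ ≤ 10 so that |x − 10| < 10 forces x > 0, and then √x + √10 > √10.
Hence |√x − √10| < |x − 10|/√10, which is < ϵ once |x − 10| < √10·ϵ.
Take δ = min(10, √10·ϵ). If 0 < |x − 10| < δ then x > 0 and |√x − √10| < |x − 10|/√10 < ϵ.

δ = min(10, √10·ϵ)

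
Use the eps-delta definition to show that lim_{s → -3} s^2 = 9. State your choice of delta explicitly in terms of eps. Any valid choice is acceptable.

delta = min(1, eps/7)

Let eps > 0 be given. We seek delta > 0 with 0 < |s + 3| < delta ⇒ |s^2 − 9| < eps.
Factor: s^2 − 9 = (s + 3)(s - 3), so |s^2 − 9| = |s + 3|·|s - 3|.
Impose delta ≤ 1 so that |s| < 4; then |s - 3| ≤ 7.
Hence |s^2 − 9| ≤ 7|s + 3|, which is < eps once |s + 3| < eps/7.
Take delta = min(1, eps/7). If 0 < |s + 3| < delta then both bounds hold and |s^2 − 9| ≤ 7|s + 3| < 7·(eps/7) = eps.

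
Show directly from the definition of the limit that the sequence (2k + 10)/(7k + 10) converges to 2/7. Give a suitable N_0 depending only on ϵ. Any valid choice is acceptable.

N_0 = (50/49)/ϵ

Fix ϵ > 0. For k ≥ 1, |(2k + 10)/(7k + 10) − (2/7)| = |50|/(7(7k + 10)) = 50/(7(7k + 10)).
Since 7k + 10 ≥ 7k for k ≥ 1, this is ≤ 50/(7·7k) = (50/49)/k.
So |(2k + 10)/(7k + 10) − (2/7)| < ϵ whenever k > (50/49)/ϵ.
Take N_0 = (50/49)/ϵ. If k > N_0 then |(2k + 10)/(7k + 10) − (2/7)| ≤ (50/49)/k < ϵ.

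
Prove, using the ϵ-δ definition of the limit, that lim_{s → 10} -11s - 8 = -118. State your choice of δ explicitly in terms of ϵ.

δ = ϵ/11

Fix ϵ > 0. We need δ > 0 so that 0 < |s − 10| < δ implies |(-11s - 8) + 118| < ϵ.
Since (-11s - 8) + 118 = -11(s − 10), we have |(-11s - 8) + 118| = 11|s − 10|.
So 11|s − 10| < ϵ exactly when |s − 10| < ϵ/11.
Choosing δ = ϵ/11 gives |(-11s - 8) + 118| = 11|s − 10| < ϵ whenever |s − 10| < δ.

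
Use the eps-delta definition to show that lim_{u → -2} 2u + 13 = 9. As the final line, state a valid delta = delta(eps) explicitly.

Fix eps > 0. We need delta > 0 so that 0 < |u + 2| < delta implies |(2u + 13) − 9| < eps.
|(2u + 13) − 9| = |2u + 4| = 2|u + 2|.
So 2|u + 2| < eps exactly when |u + 2| < eps/2.
Take delta = eps/2. If 0 < |u + 2| < delta then |(2u + 13) − 9| = 2|u + 2| < 2·(eps/2) = eps.

delta = eps/2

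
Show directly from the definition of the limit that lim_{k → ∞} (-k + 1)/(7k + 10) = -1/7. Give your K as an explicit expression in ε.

K = (17/49)/ε

Suppose ε > 0. For k ≥ 1, |(-k + 1)/(7k + 10) + 1/7| = |17|/(7(7k + 10)) = 17/(7(7k + 10)).
Since 7k + 10 ≥ 7k for k ≥ 1, this is ≤ 17/(7·7k) = (17/49)/k.
So |(-k + 1)/(7k + 10) + 1/7| < ε whenever k > (17/49)/ε.
Take K = (17/49)/ε. If k > K then |(-k + 1)/(7k + 10) + 1/7| ≤ (17/49)/k < ε.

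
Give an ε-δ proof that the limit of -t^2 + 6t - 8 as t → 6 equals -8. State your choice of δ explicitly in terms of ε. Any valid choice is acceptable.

δ = min(1, ε/7)

Let ε > 0 be given. We want δ > 0 such that 0 < |t − 6| < δ implies |(-t^2 + 6t - 8) + 8| < ε.
(-t^2 + 6t - 8) + 8 = -t^2 + 6t = (t − 6)(-t).
So |(-t^2 + 6t - 8) + 8| = |t − 6|·|-t|.
Require δ ≤ 1. Then |t − 6| < 1 gives |t| < 7, and by the triangle inequality |-t| ≤ 7 = 7.
Hence |(-t^2 + 6t - 8) + 8| ≤ 7|t − 6| < ε provided |t − 6| < ε/7.
Take δ = min(1, ε/7). Then 0 < |t − 6| < δ gives both |t − 6| < 1 and |t − 6| < ε/7, so |(-t^2 + 6t - 8) + 8| < ε.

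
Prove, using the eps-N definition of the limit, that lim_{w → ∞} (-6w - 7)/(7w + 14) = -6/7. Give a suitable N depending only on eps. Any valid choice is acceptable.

N = (5/7)/eps

Let eps > 0. We seek N > 0 such that w > N implies |(-6w - 7)/(7w + 14) + 6/7| < eps.
(-6w - 7)/(7w + 14) + 6/7 = (7(-6w - 7) − (-6)(7w + 14)) / (7(7w + 14)) = 35/(7(7w + 14)).
For w > 0 we have 7w + 14 > 7w, so |(-6w - 7)/(7w + 14) + 6/7| = 35/(7(7w + 14)) < 35/(7·7w) = (5/7)/w.
Thus |(-6w - 7)/(7w + 14) + 6/7| < eps whenever w > (5/7)/eps.
Take N = (5/7)/eps. If w > N then |(-6w - 7)/(7w + 14) + 6/7| < (5/7)/w < eps.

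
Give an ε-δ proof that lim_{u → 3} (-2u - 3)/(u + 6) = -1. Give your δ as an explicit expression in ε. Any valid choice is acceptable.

Let ε > 0 be given. We want δ > 0 with 0 < |u − 3| < δ ⇒ |(-2u - 3)/(u + 6) + 1| < ε.
Combining over a common denominator, (-2u - 3)/(u + 6) + 1 = [(-2u - 3)·9 − (-9)·(u + 6)] / [9·(u + 6)] = -9(u − 3) / (9(u + 6)).
So |(-2u - 3)/(u + 6) + 1| = 9|u − 3| / (9·|u + 6|).
Restrict δ ≤ 9/2. Then |u − 3| < 9/2 gives |u + 6| = |(u − 3) + 9| ≥ 9 − 9/2 = 9/2.
Hence |(-2u - 3)/(u + 6) + 1| < 9|u − 3|/(9·(9/2)) = (2/9)|u − 3|, which is < ε once |u − 3| < (9/2)ε.
Take δ = min(9/2, (9/2)ε). Then 0 < |u − 3| < δ forces both bounds, so |(-2u - 3)/(u + 6) + 1| < ε.

δ = min(9/2, (9/2)ε)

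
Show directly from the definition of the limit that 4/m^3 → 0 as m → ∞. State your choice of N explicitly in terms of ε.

N = (4/ε)^{1/3}

Fix ε > 0. For m ≥ 1, |4/m^3 − 0| = 4/m^3.
4/m^3 < ε ⇔ m^3 > 4/ε ⇔ m > (4/ε)^{1/3}.
Take N = (4/ε)^{1/3}. Then m > N implies 4/m^3 < ε.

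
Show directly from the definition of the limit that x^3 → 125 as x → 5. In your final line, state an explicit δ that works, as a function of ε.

δ = min(2, ε/109)

Fix ε > 0. We seek δ > 0 with 0 < |x − 5| < δ ⇒ |x^3 − 125| < ε.
Factor: x^3 − 125 = (x − 5)(x^2 + 5x + 25), so |x^3 − 125| = |x − 5|·|x^2 + 5x + 25|.
Restrict δ ≤ 2. Then |x − 5| < 2 gives |x| < 7, so by the triangle inequality |x^2 + 5x + 25| ≤ 7^2 + 5·7 + 25 = 109.
Hence |x^3 − 125| ≤ 109|x − 5|, which is < ε once |x − 5| < ε/109.
Take δ = min(2, ε/109). If 0 < |x − 5| < δ then both bounds hold and |x^3 − 125| ≤ 109|x − 5| < 109·(ε/109) = ε.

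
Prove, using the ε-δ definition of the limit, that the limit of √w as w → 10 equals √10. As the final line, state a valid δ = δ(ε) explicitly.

δ = min(10, √10·ε)

Let ε > 0 be given. We want δ > 0 such that 0 < |w − 10| < δ implies |√w − √10| < ε.
Rationalise: √w − √10 = (w − 10)/(√w + √10), so |√w − √10| = |w − 10|/(√w + √10).
Restrict δ ≤ 10 so that |w − 10| < 10 forces w > 0, and then √w + √10 > √10.
Hence |√w − √10| < |w − 10|/√10, which is < ε once |w − 10| < √10·ε.
Take δ = min(10, √10·ε). If 0 < |w − 10| < δ then w > 0 and |√w − √10| < |w − 10|/√10 < ε.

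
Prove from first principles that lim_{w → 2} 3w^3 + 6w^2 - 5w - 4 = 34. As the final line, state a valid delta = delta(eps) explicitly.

delta = min(2, eps/115)

Fix eps > 0. We want delta > 0 such that 0 < |w − 2| < delta implies |(3w^3 + 6w^2 - 5w - 4) − 34| < eps.
(3w^3 + 6w^2 - 5w - 4) − 34 = 3w^3 + 6w^2 - 5w - 38 = (w − 2)(3w^2 + 12w + 19).
So |(3w^3 + 6w^2 - 5w - 4) − 34| = |w − 2|·|3w^2 + 12w + 19|.
Assume first that |w − 2| < 2, so |w| < 4. Then |3w^2 + 12w + 19| ≤ 3·4^2 + 12·4 + 19 = 115.
Hence |(3w^3 + 6w^2 - 5w - 4) − 34| ≤ 115|w − 2| < eps provided |w − 2| < eps/115.
Choosing delta = min(2, eps/115) ensures both conditions, hence |(3w^3 + 6w^2 - 5w - 4) − 34| < eps.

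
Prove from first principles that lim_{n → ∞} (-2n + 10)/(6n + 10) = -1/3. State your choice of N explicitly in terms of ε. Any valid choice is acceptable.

N = (20/9)/ε

Fix ε > 0. For n ≥ 1, |(-2n + 10)/(6n + 10) + 1/3| = |80|/(6(6n + 10)) = 80/(6(6n + 10)).
Since 6n + 10 ≥ 6n for n ≥ 1, this is ≤ 80/(6·6n) = (20/9)/n.
So |(-2n + 10)/(6n + 10) + 1/3| < ε whenever n > (20/9)/ε.
Take N = (20/9)/ε. If n > N then |(-2n + 10)/(6n + 10) + 1/3| ≤ (20/9)/n < ε.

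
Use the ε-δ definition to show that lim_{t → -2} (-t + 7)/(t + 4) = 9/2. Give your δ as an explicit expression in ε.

Let ε > 0. We want δ > 0 with 0 < |t + 2| < δ ⇒ |(-t + 7)/(t + 4) − (9/2)| < ε.
Combining over a common denominator, (-t + 7)/(t + 4) − (9/2) = [(-t + 7)·2 − 9·(t + 4)] / [2·(t + 4)] = -11(t + 2) / (2(t + 4)).
So |(-t + 7)/(t + 4) − (9/2)| = 11|t + 2| / (2·|t + 4|).
Require δ ≤ 1, so |t + 4| ≥ |2| − |t + 2| > 2 − 1 = 1.
Hence |(-t + 7)/(t + 4) − (9/2)| < 11|t + 2|/(2·1) = (11/2)|t + 2|, which is < ε once |t + 2| < (2/11)ε.
Take δ = min(1, (2/11)ε). Then 0 < |t + 2| < δ forces both bounds, so |(-t + 7)/(t + 4) − (9/2)| < ε.

δ = min(1, (2/11)ε)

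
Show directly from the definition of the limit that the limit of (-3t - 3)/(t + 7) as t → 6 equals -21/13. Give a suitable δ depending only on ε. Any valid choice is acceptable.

δ = min(13/2, (169/36)ε)

Suppose ε > 0. We want δ > 0 with 0 < |t − 6| < δ ⇒ |(-3t - 3)/(t + 7) + 21/13| < ε.
Combining over a common denominator, (-3t - 3)/(t + 7) + 21/13 = [(-3t - 3)·13 − (-21)·(t + 7)] / [13·(t + 7)] = -18(t − 6) / (13(t + 7)).
So |(-3t - 3)/(t + 7) + 21/13| = 18|t − 6| / (13·|t + 7|).
Require δ ≤ 13/2, so |t + 7| ≥ |13| − |t − 6| > 13 − 13/2 = 13/2.
Hence |(-3t - 3)/(t + 7) + 21/13| < 18|t − 6|/(13·(13/2)) = (36/169)|t − 6|, which is < ε once |t − 6| < (169/36)ε.
Take δ = min(13/2, (169/36)ε). Then 0 < |t − 6| < δ forces both bounds, so |(-3t - 3)/(t + 7) + 21/13| < ε.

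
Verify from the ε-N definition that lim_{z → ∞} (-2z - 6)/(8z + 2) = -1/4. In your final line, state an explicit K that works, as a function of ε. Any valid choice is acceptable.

Let ε > 0. We seek K > 0 such that z > K implies |(-2z - 6)/(8z + 2) + 1/4| < ε.
(-2z - 6)/(8z + 2) + 1/4 = (8(-2z - 6) − (-2)(8z + 2)) / (8(8z + 2)) = -44/(8(8z + 2)).
For z > 0 we have 8z + 2 > 8z, so |(-2z - 6)/(8z + 2) + 1/4| = 44/(8(8z + 2)) < 44/(8·8z) = (11/16)/z.
Thus |(-2z - 6)/(8z + 2) + 1/4| < ε whenever z > (11/16)/ε.
Take K = (11/16)/ε. If z > K then |(-2z - 6)/(8z + 2) + 1/4| < (11/16)/z < ε.

K = (11/16)/ε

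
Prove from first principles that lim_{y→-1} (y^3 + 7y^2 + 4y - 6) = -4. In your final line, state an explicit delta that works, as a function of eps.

delta = min(2, eps/29)

Fix eps > 0. We want delta > 0 such that 0 < |y + 1| < delta implies |(y^3 + 7y^2 + 4y - 6) + 4| < eps.
(y^3 + 7y^2 + 4y - 6) + 4 = y^3 + 7y^2 + 4y - 2 = (y + 1)(y^2 + 6y - 2).
So |(y^3 + 7y^2 + 4y - 6) + 4| = |y + 1|·|y^2 + 6y - 2|.
Require delta ≤ 2. Then |y + 1| < 2 gives |y| < 3, and by the triangle inequality |y^2 + 6y - 2| ≤ 3^2 + 6·3 + 2 = 29.
Hence |(y^3 + 7y^2 + 4y - 6) + 4| ≤ 29|y + 1| < eps provided |y + 1| < eps/29.
Choosing delta = min(2, eps/29) ensures both conditions, hence |(y^3 + 7y^2 + 4y - 6) + 4| < eps.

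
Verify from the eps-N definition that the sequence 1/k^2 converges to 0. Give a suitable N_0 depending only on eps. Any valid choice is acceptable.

N_0 = (1/eps)^{1/2}

Let eps > 0 be given. For k ≥ 1, |1/k^2 − 0| = 1/k^2.
1/k^2 < eps ⇔ k^2 > 1/eps ⇔ k > (1/eps)^{1/2}.
Take N_0 = (1/eps)^{1/2}. Then k > N_0 implies 1/k^2 < eps.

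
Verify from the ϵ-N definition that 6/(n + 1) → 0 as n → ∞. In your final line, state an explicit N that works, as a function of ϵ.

N = 6/ϵ

Suppose ϵ > 0. For n ≥ 1, |6/(n + 1) − 0| = 6/(n + 1) ≤ 6/n.
We need 6/n < ϵ, i.e. n > 6/ϵ.
Take N = 6/ϵ. If n > N then |6/(n + 1)| ≤ 6/n < ϵ.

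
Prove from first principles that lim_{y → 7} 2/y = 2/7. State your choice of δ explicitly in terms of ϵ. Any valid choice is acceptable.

δ = min(7/2, (49/4)ϵ)

Suppose ϵ > 0. We seek δ > 0 such that 0 < |y − 7| < δ implies |2/y − (2/7)| < ϵ.
|2/y − (2/7)| = 2·|7 − y|/(7·|y|) = 2|y − 7|/(7|y|).
Restrict δ ≤ 7/2. Then |y − 7| < 7/2 gives |y| > 7/2, so 7|y| > 49/2.
Then |2/y − (2/7)| < 2|y − 7|/(49/2), which is < ϵ when |y − 7| < (49/4)ϵ.
Take δ = min(7/2, (49/4)ϵ). Then 0 < |y − 7| < δ gives both |y − 7| < 7/2 and |y − 7| < (49/4)ϵ, so |2/y − (2/7)| < ϵ.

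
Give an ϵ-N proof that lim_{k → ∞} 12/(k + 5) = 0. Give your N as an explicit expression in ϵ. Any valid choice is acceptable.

Let ϵ > 0 be given. For k ≥ 1, |12/(k + 5) − 0| = 12/(k + 5) ≤ 12/k.
We need 12/k < ϵ, i.e. k > 12/ϵ.
Take N = 12/ϵ. If k > N then |12/(k + 5)| ≤ 12/k < ϵ.

N = 12/ϵ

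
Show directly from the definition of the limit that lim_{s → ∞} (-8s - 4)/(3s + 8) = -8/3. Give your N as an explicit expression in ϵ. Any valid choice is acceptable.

N = (52/9)/ϵ

Fix ϵ > 0. We seek N > 0 such that s > N implies |(-8s - 4)/(3s + 8) + 8/3| < ϵ.
(-8s - 4)/(3s + 8) + 8/3 = (3(-8s - 4) − (-8)(3s + 8)) / (3(3s + 8)) = 52/(3(3s + 8)).
For s > 0 we have 3s + 8 > 3s, so |(-8s - 4)/(3s + 8) + 8/3| = 52/(3(3s + 8)) < 52/(3·3s) = (52/9)/s.
Thus |(-8s - 4)/(3s + 8) + 8/3| < ϵ whenever s > (52/9)/ϵ.
Take N = (52/9)/ϵ. If s > N then |(-8s - 4)/(3s + 8) + 8/3| < (52/9)/s < ϵ.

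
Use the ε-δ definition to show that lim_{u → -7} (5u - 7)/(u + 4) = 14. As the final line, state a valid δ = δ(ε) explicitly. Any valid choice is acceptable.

Let ε > 0. We want δ > 0 with 0 < |u + 7| < δ ⇒ |(5u - 7)/(u + 4) − 14| < ε.
Combining over a common denominator, (5u - 7)/(u + 4) − 14 = [(5u - 7)·(-3) − (-42)·(u + 4)] / [(-3)·(u + 4)] = 27(u + 7) / ((-3)(u + 4)).
So |(5u - 7)/(u + 4) − 14| = 27|u + 7| / (3·|u + 4|).
Restrict δ ≤ 3/2. Then |u + 7| < 3/2 gives |u + 4| = |(u + 7) + (-3)| ≥ 3 − 3/2 = 3/2.
Hence |(5u - 7)/(u + 4) − 14| < 27|u + 7|/(3·(3/2)) = 6|u + 7|, which is < ε once |u + 7| < (1/6)ε.
Take δ = min(3/2, (1/6)ε). Then 0 < |u + 7| < δ forces both bounds, so |(5u - 7)/(u + 4) − 14| < ε.

δ = min(3/2, (1/6)ε)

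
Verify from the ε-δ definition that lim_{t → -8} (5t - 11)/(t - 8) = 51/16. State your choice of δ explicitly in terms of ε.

Suppose ε > 0. We want δ > 0 with 0 < |t + 8| < δ ⇒ |(5t - 11)/(t - 8) − (51/16)| < ε.
Combining over a common denominator, (5t - 11)/(t - 8) − (51/16) = [(5t - 11)·(-16) − (-51)·(t - 8)] / [(-16)·(t - 8)] = -29(t + 8) / ((-16)(t - 8)).
So |(5t - 11)/(t - 8) − (51/16)| = 29|t + 8| / (16·|t − 8|).
Require δ ≤ 8, so |t − 8| ≥ |-16| − |t + 8| > 16 − 8 = 8.
Hence |(5t - 11)/(t - 8) − (51/16)| < 29|t + 8|/(16·8) = (29/128)|t + 8|, which is < ε once |t + 8| < (128/29)ε.
Take δ = min(8, (128/29)ε). Then 0 < |t + 8| < δ forces both bounds, so |(5t - 11)/(t - 8) − (51/16)| < ε.

δ = min(8, (128/29)ε)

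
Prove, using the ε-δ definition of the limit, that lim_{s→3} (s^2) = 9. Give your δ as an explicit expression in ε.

Let ε > 0 be given. We seek δ > 0 with 0 < |s − 3| < δ ⇒ |s^2 − 9| < ε.
Factor: s^2 − 9 = (s − 3)(s + 3), so |s^2 − 9| = |s − 3|·|s + 3|.
Restrict δ ≤ 2. Then |s − 3| < 2 gives |s| < 5, so by the triangle inequality |s + 3| ≤ 5 + 3 = 8.
Hence |s^2 − 9| ≤ 8|s − 3|, which is < ε once |s − 3| < ε/8.
Take δ = min(2, ε/8). If 0 < |s − 3| < δ then both bounds hold and |s^2 − 9| ≤ 8|s − 3| < 8·(ε/8) = ε.

δ = min(2, ε/8)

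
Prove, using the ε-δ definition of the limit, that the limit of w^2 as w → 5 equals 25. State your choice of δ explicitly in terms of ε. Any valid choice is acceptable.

δ = min(2, ε/12)

Suppose ε > 0. We seek δ > 0 with 0 < |w − 5| < δ ⇒ |w^2 − 25| < ε.
Factor: w^2 − 25 = (w − 5)(w + 5), so |w^2 − 25| = |w − 5|·|w + 5|.
Restrict δ ≤ 2. Then |w − 5| < 2 gives |w| < 7, so by the triangle inequality |w + 5| ≤ 7 + 5 = 12.
Hence |w^2 − 25| ≤ 12|w − 5|, which is < ε once |w − 5| < ε/12.
Take δ = min(2, ε/12). If 0 < |w − 5| < δ then both bounds hold and |w^2 − 25| ≤ 12|w − 5| < 12·(ε/12) = ε.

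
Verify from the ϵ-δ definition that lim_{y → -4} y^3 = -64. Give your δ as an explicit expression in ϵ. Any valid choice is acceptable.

δ = min(1, ϵ/61)

Fix ϵ > 0. We seek δ > 0 with 0 < |y + 4| < δ ⇒ |y^3 + 64| < ϵ.
Factor: y^3 + 64 = (y + 4)(y^2 - 4y + 16), so |y^3 + 64| = |y + 4|·|y^2 - 4y + 16|.
Impose δ ≤ 1 so that |y| < 5; then |y^2 - 4y + 16| ≤ 61.
Hence |y^3 + 64| ≤ 61|y + 4|, which is < ϵ once |y + 4| < ϵ/61.
Take δ = min(1, ϵ/61). If 0 < |y + 4| < δ then both bounds hold and |y^3 + 64| ≤ 61|y + 4| < 61·(ϵ/61) = ϵ.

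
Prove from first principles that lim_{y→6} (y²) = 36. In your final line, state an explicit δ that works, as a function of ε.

δ = min(2, ε/14)

Let ε > 0 be given. We seek δ > 0 with 0 < |y − 6| < δ ⇒ |y² − 36| < ε.
Factor: y² − 36 = (y − 6)(y + 6), so |y² − 36| = |y − 6|·|y + 6|.
Restrict δ ≤ 2. Then |y − 6| < 2 gives |y| < 8, so by the triangle inequality |y + 6| ≤ 8 + 6 = 14.
Hence |y² − 36| ≤ 14|y − 6|, which is < ε once |y − 6| < ε/14.
Take δ = min(2, ε/14). If 0 < |y − 6| < δ then both bounds hold and |y² − 36| ≤ 14|y − 6| < 14·(ε/14) = ε.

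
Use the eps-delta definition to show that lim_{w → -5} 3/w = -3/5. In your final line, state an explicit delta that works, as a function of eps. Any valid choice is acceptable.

delta = min(5/2, (25/6)eps)

Suppose eps > 0. We seek delta > 0 such that 0 < |w + 5| < delta implies |3/w + 3/5| < eps.
|3/w + 3/5| = 3·|-5 − w|/(5·|w|) = 3|w + 5|/(5|w|).
Require delta ≤ 5/2 so that |w| > 5 − 5/2 = 5/2, hence 5|w| > 25/2.
Then |3/w + 3/5| < 3|w + 5|/(25/2), which is < eps when |w + 5| < (25/6)eps.
Take delta = min(5/2, (25/6)eps). Then 0 < |w + 5| < delta gives both |w + 5| < 5/2 and |w + 5| < (25/6)eps, so |3/w + 3/5| < eps.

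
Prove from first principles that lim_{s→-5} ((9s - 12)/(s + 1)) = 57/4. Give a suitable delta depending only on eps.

Fix eps > 0. We want delta > 0 with 0 < |s + 5| < delta ⇒ |(9s - 12)/(s + 1) − (57/4)| < eps.
Combining over a common denominator, (9s - 12)/(s + 1) − (57/4) = [(9s - 12)·(-4) − (-57)·(s + 1)] / [(-4)·(s + 1)] = 21(s + 5) / ((-4)(s + 1)).
So |(9s - 12)/(s + 1) − (57/4)| = 21|s + 5| / (4·|s + 1|).
Require delta ≤ 2, so |s + 1| ≥ |-4| − |s + 5| > 4 − 2 = 2.
Hence |(9s - 12)/(s + 1) − (57/4)| < 21|s + 5|/(4·2) = (21/8)|s + 5|, which is < eps once |s + 5| < (8/21)eps.
Take delta = min(2, (8/21)eps). Then 0 < |s + 5| < delta forces both bounds, so |(9s - 12)/(s + 1) − (57/4)| < eps.

delta = min(2, (8/21)eps)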